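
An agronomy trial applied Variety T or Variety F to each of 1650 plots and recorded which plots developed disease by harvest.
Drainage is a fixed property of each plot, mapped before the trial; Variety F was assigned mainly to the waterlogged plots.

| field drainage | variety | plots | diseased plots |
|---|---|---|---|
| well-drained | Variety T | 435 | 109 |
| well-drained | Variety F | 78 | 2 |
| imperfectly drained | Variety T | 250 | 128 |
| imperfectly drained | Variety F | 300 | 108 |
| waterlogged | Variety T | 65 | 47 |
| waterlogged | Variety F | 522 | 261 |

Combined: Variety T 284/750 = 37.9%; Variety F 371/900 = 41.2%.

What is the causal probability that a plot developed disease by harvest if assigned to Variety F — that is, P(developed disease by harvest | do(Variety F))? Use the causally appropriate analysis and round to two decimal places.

Nothing the variety does changes field drainage; the imbalance is an allocation artefact. With field drainage also predicting the outcome, the pooled figure is confounded, and the within-stratum comparison is the causal one.
Standardising Variety F to the population field drainage mix: 0.311·2/78 + 0.333·108/300 + 0.356·261/522 = 0.306.

0.31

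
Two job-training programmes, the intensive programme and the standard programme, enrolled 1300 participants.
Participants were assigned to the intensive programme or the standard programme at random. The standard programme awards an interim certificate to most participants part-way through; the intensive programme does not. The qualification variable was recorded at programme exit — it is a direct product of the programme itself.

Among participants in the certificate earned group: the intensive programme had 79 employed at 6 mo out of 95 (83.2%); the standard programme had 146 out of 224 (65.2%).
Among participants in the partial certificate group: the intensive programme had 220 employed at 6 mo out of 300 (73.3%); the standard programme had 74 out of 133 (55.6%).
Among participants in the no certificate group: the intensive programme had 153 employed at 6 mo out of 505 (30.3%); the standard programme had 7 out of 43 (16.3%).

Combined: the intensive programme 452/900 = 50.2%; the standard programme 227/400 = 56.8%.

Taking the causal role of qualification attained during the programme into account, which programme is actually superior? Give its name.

Because the programme influences qualification attained during the programme, qualification attained during the programme is a post-treatment mediator, not a confounder. Stratifying on it would bias the estimate; the causal effect is the crude pooled difference.
Pooled: the intensive programme 50.2% vs the standard programme 56.8%; the standard programme is higher overall.

the standard programme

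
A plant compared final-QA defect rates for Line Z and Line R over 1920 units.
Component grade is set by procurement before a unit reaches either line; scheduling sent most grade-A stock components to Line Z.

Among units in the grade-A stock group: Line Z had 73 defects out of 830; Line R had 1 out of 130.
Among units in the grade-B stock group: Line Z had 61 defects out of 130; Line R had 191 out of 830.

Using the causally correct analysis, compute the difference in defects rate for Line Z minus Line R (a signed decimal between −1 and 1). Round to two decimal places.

+0.16

The component grade-specific comparison favours Line R throughout, but the pooled figures favour Line Z. The question is whether to condition on component grade.
The imbalance in component grade arose from how units were allocated, not from anything the line did; and component grade independently affects the outcome. The pooled gap is confounded — condition on component grade.
Adjusting over the population distribution of component grade: 0.500·(0.088−0.008) + 0.500·(0.469−0.230) = +0.160.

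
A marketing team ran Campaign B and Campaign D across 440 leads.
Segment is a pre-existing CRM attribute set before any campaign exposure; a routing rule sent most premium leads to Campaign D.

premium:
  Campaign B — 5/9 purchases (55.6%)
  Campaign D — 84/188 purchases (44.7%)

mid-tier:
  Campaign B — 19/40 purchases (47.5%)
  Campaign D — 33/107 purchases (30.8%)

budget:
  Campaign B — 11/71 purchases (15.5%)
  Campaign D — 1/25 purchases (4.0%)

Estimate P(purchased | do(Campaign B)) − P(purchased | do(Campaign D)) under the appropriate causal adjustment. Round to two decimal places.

Customer segment satisfies the back-door criterion: it is not a descendant of the campaign, and it blocks the spurious path from campaign to outcome. Adjusting for it (i.e., using the within-customer segment rates) gives the causal effect.
Adjusting over the population distribution of customer segment: 0.448·(0.556−0.447) + 0.334·(0.475−0.308) + 0.218·(0.155−0.040) = +0.129.

+0.13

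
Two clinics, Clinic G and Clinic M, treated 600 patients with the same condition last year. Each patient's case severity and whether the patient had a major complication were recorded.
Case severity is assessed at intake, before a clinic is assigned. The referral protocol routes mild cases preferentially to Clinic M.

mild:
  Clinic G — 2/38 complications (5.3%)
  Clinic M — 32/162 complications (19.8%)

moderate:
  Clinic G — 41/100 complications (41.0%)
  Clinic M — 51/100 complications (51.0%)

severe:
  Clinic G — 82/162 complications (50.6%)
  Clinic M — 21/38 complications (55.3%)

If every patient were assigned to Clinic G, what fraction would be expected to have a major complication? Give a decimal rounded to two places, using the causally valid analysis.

0.32

Within every case severity level Clinic G has the lower rate, yet pooled Clinic M does — Simpson's reversal.
Case severity is set before the clinic has any effect — it is not caused by the clinic — and it independently drives the outcome. That makes it a confounder, so the causal comparison is within case severity levels.
Standardising Clinic G to the population case severity mix: 0.333·2/38 + 0.333·41/100 + 0.333·82/162 = 0.323.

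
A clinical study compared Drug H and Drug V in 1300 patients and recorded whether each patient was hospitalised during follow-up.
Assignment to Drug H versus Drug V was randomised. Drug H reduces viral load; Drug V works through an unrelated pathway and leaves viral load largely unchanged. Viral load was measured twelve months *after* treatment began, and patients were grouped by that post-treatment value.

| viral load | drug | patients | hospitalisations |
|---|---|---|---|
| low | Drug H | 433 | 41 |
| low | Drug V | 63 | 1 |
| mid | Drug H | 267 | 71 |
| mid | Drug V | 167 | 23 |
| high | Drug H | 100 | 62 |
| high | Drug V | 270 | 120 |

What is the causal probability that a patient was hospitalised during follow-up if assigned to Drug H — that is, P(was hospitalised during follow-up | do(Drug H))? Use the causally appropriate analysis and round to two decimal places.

The stratified and pooled comparisons disagree (Drug V wins within each viral load; Drug H wins overall), so the answer turns on the causal role of viral load.
Viral load lies on the pathway drug → viral load → outcome, so adjusting for it blocks the indirect effect. For the total causal effect of drug, use the unadjusted pooled rates.
So P(outcome | do(Drug H)) is just the pooled rate for Drug H: 174/800 = 0.217.

0.22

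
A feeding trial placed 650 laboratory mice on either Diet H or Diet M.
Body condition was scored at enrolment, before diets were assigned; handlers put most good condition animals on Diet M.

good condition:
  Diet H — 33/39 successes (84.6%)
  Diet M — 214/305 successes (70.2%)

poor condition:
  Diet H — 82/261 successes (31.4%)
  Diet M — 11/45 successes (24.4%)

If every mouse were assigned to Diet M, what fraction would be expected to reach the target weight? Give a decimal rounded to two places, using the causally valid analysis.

Within every starting body condition level Diet H has the higher rate, yet pooled Diet M does — Simpson's reversal.
Since starting body condition is a pre-existing factor (not a product of the diet) and it affects the outcome on its own, it is a confounder. The stratified rates, not the pooled rate, identify the causal effect.
Standardising Diet M to the population starting body condition mix: 0.529·214/305 + 0.471·11/45 = 0.486.

0.49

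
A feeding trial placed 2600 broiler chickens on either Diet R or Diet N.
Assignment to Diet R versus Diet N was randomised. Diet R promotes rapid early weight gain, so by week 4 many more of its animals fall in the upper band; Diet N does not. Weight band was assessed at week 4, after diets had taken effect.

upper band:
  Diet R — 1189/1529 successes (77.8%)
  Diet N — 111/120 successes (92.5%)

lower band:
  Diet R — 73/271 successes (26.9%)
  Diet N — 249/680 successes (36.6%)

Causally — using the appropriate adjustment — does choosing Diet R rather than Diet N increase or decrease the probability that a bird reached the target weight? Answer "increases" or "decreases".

The stratified and pooled comparisons disagree (Diet N wins within each week-4 weight band; Diet R wins overall), so the answer turns on the causal role of week-4 weight band.
The distribution of week-4 weight band is itself part of what the diet does — it is an intermediate outcome. Holding it fixed would remove that part of the effect; the total effect is the pooled difference.
Pooled: Diet R 70.1% vs Diet N 45.0%; Diet R is higher overall.

increases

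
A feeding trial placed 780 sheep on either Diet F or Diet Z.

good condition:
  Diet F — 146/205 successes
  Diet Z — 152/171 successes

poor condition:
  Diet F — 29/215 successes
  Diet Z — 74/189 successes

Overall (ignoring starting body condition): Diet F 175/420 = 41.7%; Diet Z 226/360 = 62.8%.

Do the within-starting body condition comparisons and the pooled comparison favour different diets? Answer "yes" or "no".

Within each starting body condition level (good condition 71.2% vs 88.9%; poor condition 13.5% vs 39.2%), Diet Z has the higher rate every time. Pooled: 41.7% vs 62.8% — Diet Z has the higher rate overall. They agree.

no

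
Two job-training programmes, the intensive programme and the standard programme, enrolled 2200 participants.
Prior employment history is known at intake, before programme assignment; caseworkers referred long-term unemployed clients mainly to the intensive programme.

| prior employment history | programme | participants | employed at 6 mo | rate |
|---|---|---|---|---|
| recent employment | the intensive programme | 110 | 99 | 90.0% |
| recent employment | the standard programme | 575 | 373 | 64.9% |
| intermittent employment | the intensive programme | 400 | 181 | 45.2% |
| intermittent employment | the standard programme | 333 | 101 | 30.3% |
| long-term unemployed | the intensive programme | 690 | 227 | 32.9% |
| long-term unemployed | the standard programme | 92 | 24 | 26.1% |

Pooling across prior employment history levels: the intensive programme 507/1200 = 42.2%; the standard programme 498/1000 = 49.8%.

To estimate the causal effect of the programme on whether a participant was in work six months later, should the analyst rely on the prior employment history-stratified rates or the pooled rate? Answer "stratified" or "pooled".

stratified

Here prior employment history is a common cause — it drives both which programme a case falls under and the outcome. The crude comparison mixes populations; the stratum-specific rates are the causally relevant ones.
Within each level — recent employment: 90.0% vs 64.9%; intermittent employment: 45.2% vs 30.3%; long-term unemployed: 32.9% vs 26.1% — the intensive programme is higher every time.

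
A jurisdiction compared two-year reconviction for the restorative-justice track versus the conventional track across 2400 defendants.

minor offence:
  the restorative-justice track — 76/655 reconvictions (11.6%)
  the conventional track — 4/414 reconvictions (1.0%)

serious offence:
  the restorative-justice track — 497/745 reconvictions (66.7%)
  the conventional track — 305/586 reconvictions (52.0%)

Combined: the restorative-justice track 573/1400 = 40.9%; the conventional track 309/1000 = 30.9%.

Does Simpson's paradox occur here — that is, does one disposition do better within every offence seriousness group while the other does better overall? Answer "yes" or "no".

no

Within each offence seriousness level (minor offence 11.6% vs 1.0%; serious offence 66.7% vs 52.0%), the conventional track has the lower rate every time. Pooled: 40.9% vs 30.9% — the conventional track has the lower rate overall. They agree.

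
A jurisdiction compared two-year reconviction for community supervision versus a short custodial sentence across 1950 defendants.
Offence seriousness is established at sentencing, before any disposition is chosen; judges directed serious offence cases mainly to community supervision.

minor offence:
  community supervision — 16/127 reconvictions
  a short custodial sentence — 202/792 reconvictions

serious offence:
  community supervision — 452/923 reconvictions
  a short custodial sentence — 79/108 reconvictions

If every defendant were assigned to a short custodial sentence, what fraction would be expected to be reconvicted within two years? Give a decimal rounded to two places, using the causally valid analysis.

0.51

Offence seriousness satisfies the back-door criterion: it is not a descendant of the disposition, and it blocks the spurious path from disposition to outcome. Adjusting for it (i.e., using the within-offence seriousness rates) gives the causal effect.
Standardising a short custodial sentence to the population offence seriousness mix: 0.471·202/792 + 0.529·79/108 = 0.507.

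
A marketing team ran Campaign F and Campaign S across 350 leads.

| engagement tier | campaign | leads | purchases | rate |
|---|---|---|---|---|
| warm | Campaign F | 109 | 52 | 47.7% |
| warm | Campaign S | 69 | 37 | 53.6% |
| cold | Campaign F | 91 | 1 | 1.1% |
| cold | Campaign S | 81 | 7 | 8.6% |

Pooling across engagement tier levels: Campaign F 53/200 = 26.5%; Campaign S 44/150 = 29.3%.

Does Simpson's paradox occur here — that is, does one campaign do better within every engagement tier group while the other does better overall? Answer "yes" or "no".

no

Within each engagement tier level (warm 47.7% vs 53.6%; cold 1.1% vs 8.6%), Campaign S has the higher rate every time. Pooled: 26.5% vs 29.3% — Campaign S has the higher rate overall. They agree.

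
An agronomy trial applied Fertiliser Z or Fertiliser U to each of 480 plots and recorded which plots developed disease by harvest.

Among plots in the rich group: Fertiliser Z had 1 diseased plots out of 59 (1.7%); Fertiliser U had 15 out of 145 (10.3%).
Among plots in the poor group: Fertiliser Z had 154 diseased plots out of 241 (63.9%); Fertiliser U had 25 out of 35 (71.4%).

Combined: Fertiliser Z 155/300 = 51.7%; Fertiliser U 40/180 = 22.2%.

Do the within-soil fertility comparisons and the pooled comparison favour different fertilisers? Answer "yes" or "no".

Within each soil fertility level (rich 1.7% vs 10.3%; poor 63.9% vs 71.4%), Fertiliser Z has the lower rate every time. Pooled: 51.7% vs 22.2% — Fertiliser U has the lower rate overall. The two comparisons disagree.

yes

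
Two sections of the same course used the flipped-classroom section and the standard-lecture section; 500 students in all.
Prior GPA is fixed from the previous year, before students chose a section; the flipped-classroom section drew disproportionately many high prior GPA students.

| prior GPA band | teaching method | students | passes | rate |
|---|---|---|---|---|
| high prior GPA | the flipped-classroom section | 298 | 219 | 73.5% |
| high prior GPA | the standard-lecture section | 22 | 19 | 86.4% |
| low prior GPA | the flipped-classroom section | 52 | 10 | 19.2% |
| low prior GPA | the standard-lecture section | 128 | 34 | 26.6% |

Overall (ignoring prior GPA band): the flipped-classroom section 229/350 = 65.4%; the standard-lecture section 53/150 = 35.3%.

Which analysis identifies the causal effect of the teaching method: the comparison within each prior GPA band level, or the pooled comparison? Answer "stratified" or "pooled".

stratified

Prior GPA band is set before the teaching method has any effect — it is not caused by the teaching method — and it independently drives the outcome. That makes it a confounder, so the causal comparison is within prior GPA band levels.
Within each level — high prior GPA: 73.5% vs 86.4%; low prior GPA: 19.2% vs 26.6% — the standard-lecture section is higher every time.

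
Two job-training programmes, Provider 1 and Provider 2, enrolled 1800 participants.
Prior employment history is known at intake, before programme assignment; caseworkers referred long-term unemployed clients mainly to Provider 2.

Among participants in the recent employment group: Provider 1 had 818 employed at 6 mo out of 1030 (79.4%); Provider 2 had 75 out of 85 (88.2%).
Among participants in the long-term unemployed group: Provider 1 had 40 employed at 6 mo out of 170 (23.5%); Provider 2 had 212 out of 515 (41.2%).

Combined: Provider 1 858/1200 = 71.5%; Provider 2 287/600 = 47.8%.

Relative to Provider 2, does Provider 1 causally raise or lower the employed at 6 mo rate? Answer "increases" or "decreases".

Nothing the programme does changes prior employment history; the imbalance is an allocation artefact. With prior employment history also predicting the outcome, the pooled figure is confounded, and the within-stratum comparison is the causal one.
Within each level — recent employment: 79.4% vs 88.2%; long-term unemployed: 23.5% vs 41.2% — Provider 2 is higher every time.

decreases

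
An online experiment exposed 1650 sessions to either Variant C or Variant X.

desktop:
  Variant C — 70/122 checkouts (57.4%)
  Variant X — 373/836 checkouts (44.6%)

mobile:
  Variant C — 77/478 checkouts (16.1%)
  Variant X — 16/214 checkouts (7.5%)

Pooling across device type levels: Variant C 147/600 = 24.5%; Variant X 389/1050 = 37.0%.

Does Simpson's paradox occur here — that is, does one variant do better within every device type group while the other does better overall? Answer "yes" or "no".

yes

Within each device type level (desktop 57.4% vs 44.6%; mobile 16.1% vs 7.5%), Variant C has the higher rate every time. Pooled: 24.5% vs 37.0% — Variant X has the higher rate overall. The two comparisons disagree.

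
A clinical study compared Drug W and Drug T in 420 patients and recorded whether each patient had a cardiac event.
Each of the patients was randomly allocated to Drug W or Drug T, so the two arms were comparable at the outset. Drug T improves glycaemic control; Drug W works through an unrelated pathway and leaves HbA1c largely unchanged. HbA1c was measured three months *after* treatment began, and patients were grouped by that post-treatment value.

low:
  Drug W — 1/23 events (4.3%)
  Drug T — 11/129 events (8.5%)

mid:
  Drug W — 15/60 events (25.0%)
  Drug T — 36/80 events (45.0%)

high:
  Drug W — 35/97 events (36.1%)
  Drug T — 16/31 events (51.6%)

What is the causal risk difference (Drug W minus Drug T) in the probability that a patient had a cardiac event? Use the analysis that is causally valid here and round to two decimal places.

+0.02

Because the drug influences HbA1c, HbA1c is a post-treatment mediator, not a confounder. Stratifying on it would bias the estimate; the causal effect is the crude pooled difference.
The causal difference is the pooled difference: 0.283 − 0.263 = +0.021.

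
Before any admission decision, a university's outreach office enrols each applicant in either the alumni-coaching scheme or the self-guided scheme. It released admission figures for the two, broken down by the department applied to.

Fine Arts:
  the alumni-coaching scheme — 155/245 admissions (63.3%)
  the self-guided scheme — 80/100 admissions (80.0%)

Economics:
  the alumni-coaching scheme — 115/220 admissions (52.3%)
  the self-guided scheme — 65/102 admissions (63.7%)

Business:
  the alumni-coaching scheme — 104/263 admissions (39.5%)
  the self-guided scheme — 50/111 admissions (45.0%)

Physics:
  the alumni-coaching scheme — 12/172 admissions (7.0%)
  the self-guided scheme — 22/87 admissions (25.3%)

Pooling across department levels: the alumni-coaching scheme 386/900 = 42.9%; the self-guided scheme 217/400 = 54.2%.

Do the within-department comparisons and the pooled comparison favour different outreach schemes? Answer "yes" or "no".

no

Within each department level (Fine Arts 63.3% vs 80.0%; Economics 52.3% vs 63.7%; Business 39.5% vs 45.0%; Physics 7.0% vs 25.3%), the self-guided scheme has the higher rate every time. Pooled: 42.9% vs 54.2% — the self-guided scheme has the higher rate overall. They agree.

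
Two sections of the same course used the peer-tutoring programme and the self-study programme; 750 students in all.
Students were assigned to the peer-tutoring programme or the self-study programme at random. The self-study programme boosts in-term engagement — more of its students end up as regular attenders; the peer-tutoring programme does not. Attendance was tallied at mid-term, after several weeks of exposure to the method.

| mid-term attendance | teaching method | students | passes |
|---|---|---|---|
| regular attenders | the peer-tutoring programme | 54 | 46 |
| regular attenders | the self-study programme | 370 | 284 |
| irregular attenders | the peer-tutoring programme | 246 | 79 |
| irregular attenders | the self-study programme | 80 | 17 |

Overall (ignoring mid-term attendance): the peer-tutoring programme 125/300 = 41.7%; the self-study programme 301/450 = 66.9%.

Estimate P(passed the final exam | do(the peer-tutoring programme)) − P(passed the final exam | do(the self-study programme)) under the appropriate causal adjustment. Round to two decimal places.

Within every mid-term attendance level the peer-tutoring programme has the higher rate, yet pooled the self-study programme does — Simpson's reversal.
Mid-term attendance is recorded after the teaching method and is itself shifted by it — it sits on the causal path from teaching method to outcome. Conditioning on a mediator would strip out part of the effect we want; the pooled comparison gives the total causal effect.
The causal difference is the pooled difference: 0.417 − 0.669 = -0.252.

-0.25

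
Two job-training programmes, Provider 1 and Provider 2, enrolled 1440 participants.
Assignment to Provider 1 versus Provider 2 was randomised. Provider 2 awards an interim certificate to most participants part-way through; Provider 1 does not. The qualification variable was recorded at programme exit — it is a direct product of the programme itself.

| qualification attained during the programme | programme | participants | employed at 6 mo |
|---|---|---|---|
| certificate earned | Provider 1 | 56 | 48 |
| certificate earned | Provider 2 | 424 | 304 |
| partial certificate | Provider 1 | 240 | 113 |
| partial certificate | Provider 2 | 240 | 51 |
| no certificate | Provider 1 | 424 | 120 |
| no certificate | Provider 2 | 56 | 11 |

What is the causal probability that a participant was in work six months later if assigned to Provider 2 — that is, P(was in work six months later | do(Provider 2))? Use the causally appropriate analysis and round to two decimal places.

0.51

Within every qualification attained during the programme level Provider 1 has the higher rate, yet pooled Provider 2 does — Simpson's reversal.
Qualification attained during the programme is recorded after the programme and is itself shifted by it — it sits on the causal path from programme to outcome. Conditioning on a mediator would strip out part of the effect we want; the pooled comparison gives the total causal effect.
So P(outcome | do(Provider 2)) is just the pooled rate for Provider 2: 366/720 = 0.508.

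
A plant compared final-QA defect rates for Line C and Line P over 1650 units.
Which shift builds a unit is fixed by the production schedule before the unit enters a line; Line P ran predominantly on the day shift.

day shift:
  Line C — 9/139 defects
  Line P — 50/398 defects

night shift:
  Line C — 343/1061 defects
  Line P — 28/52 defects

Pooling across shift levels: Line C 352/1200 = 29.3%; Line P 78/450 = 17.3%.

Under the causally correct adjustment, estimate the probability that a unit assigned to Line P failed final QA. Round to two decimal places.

0.40

The stratified and pooled comparisons disagree (Line C wins within each shift; Line P wins overall), so the answer turns on the causal role of shift.
Nothing the line does changes shift; the imbalance is an allocation artefact. With shift also predicting the outcome, the pooled figure is confounded, and the within-stratum comparison is the causal one.
Standardising Line P to the population shift mix: 0.325·50/398 + 0.675·28/52 = 0.404.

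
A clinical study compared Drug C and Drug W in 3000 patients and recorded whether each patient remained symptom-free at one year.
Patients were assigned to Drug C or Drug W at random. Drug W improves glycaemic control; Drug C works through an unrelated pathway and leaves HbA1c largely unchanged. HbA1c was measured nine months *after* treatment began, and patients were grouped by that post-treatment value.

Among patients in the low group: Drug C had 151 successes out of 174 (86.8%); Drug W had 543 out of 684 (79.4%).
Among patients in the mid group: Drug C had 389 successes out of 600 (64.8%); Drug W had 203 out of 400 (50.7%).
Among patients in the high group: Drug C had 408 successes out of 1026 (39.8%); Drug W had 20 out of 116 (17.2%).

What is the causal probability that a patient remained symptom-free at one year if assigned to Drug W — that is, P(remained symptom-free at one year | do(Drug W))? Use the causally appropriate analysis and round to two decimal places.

Within every HbA1c level Drug C has the higher rate, yet pooled Drug W does — Simpson's reversal.
Because the drug influences HbA1c, HbA1c is a post-treatment mediator, not a confounder. Stratifying on it would bias the estimate; the causal effect is the crude pooled difference.
So P(outcome | do(Drug W)) is just the pooled rate for Drug W: 766/1200 = 0.638.

0.64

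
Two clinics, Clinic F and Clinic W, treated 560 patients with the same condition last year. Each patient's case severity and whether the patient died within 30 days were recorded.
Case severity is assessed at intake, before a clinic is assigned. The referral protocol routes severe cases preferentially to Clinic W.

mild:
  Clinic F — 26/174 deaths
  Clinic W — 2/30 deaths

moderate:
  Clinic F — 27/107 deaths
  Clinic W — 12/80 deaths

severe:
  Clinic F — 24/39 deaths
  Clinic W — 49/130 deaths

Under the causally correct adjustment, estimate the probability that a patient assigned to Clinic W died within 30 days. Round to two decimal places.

The stratified and pooled comparisons disagree (Clinic W wins within each case severity; Clinic F wins overall), so the answer turns on the causal role of case severity.
Here case severity is a common cause — it drives both which clinic a case falls under and the outcome. The crude comparison mixes populations; the stratum-specific rates are the causally relevant ones.
Standardising Clinic W to the population case severity mix: 0.364·2/30 + 0.334·12/80 + 0.302·49/130 = 0.188.

0.19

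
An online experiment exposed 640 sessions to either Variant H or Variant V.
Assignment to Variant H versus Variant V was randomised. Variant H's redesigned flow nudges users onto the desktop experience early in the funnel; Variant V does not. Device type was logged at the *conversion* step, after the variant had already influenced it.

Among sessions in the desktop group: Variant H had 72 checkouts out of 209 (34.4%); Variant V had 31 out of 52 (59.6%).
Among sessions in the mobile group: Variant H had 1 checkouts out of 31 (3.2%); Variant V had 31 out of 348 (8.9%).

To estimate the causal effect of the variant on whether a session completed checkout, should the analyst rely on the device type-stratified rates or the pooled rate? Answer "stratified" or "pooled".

Device type is recorded after the variant and is itself shifted by it — it sits on the causal path from variant to outcome. Conditioning on a mediator would strip out part of the effect we want; the pooled comparison gives the total causal effect.
Pooled: Variant H 30.4% vs Variant V 15.5%; Variant H is higher overall.

pooled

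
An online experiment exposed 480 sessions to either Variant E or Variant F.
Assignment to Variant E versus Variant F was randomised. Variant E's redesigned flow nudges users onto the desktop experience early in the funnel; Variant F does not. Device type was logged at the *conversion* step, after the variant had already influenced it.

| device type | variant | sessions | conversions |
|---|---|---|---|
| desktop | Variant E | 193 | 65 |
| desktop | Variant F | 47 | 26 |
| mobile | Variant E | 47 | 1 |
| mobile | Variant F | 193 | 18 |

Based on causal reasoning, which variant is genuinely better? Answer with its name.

Variant F is higher inside every device type stratum but Variant E is higher in aggregate. Whether to stratify depends on how device type relates to the variant.
Device type lies on the pathway variant → device type → outcome, so adjusting for it blocks the indirect effect. For the total causal effect of variant, use the unadjusted pooled rates.
Pooled: Variant E 27.5% vs Variant F 18.3%; Variant E is higher overall.

Variant E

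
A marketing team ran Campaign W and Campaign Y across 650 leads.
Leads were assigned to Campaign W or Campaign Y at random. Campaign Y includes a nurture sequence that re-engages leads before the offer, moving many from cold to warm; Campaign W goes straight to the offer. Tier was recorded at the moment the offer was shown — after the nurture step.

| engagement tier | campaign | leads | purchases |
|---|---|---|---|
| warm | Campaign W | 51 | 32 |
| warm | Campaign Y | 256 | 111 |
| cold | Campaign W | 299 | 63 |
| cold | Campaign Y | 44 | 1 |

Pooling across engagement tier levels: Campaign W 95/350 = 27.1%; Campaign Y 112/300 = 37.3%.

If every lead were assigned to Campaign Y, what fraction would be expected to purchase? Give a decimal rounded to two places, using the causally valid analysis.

0.37

Stratifying would compare campaigns among leads the campaigns themselves sorted into engagement tier groups — a form of selection on an intermediate. The unconditioned pooled rates give the total causal effect.
So P(outcome | do(Campaign Y)) is just the pooled rate for Campaign Y: 112/300 = 0.373.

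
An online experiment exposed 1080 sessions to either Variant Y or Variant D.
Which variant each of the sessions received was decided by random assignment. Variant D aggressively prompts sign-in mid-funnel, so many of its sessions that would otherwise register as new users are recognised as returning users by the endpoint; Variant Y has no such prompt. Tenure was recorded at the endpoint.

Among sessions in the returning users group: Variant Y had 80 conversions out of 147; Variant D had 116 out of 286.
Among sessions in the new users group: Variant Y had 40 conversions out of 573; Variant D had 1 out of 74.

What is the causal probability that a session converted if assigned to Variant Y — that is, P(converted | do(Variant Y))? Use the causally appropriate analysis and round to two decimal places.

User tenure here is a post-treatment variable shaped by the variant; conditioning on it would introduce bias rather than remove it. The overall comparison is the causal one.
So P(outcome | do(Variant Y)) is just the pooled rate for Variant Y: 120/720 = 0.167.

0.17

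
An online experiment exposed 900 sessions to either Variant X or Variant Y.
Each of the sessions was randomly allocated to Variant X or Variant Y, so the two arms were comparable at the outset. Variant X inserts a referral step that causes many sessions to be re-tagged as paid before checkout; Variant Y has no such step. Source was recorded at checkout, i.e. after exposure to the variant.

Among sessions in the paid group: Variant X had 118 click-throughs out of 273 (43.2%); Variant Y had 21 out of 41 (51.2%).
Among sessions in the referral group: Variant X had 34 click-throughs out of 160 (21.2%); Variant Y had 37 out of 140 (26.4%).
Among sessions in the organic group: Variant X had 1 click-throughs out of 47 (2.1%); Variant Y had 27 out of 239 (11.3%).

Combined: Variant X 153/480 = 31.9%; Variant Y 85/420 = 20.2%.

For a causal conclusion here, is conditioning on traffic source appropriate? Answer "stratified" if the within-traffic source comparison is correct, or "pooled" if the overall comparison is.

pooled

Within every traffic source level Variant Y has the higher rate, yet pooled Variant X does — Simpson's reversal.
Traffic source lies on the pathway variant → traffic source → outcome, so adjusting for it blocks the indirect effect. For the total causal effect of variant, use the unadjusted pooled rates.
Pooled: Variant X 31.9% vs Variant Y 20.2%; Variant X is higher overall.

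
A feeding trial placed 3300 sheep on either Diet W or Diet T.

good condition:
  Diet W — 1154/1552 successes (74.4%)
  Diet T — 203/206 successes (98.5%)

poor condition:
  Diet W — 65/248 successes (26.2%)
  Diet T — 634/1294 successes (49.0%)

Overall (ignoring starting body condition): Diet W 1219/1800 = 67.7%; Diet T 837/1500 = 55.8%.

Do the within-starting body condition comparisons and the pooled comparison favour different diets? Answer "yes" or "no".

yes

Within each starting body condition level (good condition 74.4% vs 98.5%; poor condition 26.2% vs 49.0%), Diet T has the higher rate every time. Pooled: 67.7% vs 55.8% — Diet W has the higher rate overall. The two comparisons disagree.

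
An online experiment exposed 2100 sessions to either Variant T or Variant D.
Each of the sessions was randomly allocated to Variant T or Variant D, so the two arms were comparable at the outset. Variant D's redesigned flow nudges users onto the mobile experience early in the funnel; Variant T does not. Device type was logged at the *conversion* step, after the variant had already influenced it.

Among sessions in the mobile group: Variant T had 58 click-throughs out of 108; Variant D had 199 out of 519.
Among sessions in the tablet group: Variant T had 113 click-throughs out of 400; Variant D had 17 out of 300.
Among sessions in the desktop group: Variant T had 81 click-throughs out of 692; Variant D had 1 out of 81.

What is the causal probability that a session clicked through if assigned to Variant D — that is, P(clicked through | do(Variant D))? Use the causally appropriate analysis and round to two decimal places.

0.24

Device type is recorded after the variant and is itself shifted by it — it sits on the causal path from variant to outcome. Conditioning on a mediator would strip out part of the effect we want; the pooled comparison gives the total causal effect.
So P(outcome | do(Variant D)) is just the pooled rate for Variant D: 217/900 = 0.241.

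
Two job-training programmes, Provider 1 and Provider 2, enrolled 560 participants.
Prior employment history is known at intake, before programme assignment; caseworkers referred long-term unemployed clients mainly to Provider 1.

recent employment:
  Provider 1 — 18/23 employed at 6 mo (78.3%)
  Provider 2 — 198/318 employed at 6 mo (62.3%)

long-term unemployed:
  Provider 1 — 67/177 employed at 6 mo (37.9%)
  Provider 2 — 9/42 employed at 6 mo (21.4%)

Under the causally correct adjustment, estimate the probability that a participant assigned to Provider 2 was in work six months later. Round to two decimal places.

0.46

The stratified and pooled comparisons disagree (Provider 1 wins within each prior employment history; Provider 2 wins overall), so the answer turns on the causal role of prior employment history.
The imbalance in prior employment history arose from how participants were allocated, not from anything the programme did; and prior employment history independently affects the outcome. The pooled gap is confounded — condition on prior employment history.
Standardising Provider 2 to the population prior employment history mix: 0.609·198/318 + 0.391·9/42 = 0.463.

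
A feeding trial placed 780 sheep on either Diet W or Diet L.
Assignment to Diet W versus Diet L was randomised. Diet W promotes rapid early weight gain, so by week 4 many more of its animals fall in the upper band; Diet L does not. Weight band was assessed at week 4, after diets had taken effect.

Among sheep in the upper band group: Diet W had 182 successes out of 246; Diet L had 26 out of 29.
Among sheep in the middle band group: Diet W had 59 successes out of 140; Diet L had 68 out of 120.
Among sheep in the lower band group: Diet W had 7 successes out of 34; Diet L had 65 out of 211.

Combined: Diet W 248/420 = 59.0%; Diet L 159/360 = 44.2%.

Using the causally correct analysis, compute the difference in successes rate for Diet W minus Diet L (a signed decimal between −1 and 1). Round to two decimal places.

Diet L is higher inside every week-4 weight band stratum but Diet W is higher in aggregate. Whether to stratify depends on how week-4 weight band relates to the diet.
Week-4 weight band here is a post-treatment variable shaped by the diet; conditioning on it would introduce bias rather than remove it. The overall comparison is the causal one.
The causal difference is the pooled difference: 0.590 − 0.442 = +0.149.

+0.15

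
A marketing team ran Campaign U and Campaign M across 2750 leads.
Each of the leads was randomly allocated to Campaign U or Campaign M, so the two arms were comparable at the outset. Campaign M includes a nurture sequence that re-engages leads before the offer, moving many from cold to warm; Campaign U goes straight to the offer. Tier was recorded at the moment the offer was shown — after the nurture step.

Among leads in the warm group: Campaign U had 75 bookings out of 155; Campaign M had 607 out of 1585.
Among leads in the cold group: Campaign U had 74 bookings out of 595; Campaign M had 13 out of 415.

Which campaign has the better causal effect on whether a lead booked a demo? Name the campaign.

The stratified and pooled comparisons disagree (Campaign U wins within each engagement tier; Campaign M wins overall), so the answer turns on the causal role of engagement tier.
Engagement tier is recorded after the campaign and is itself shifted by it — it sits on the causal path from campaign to outcome. Conditioning on a mediator would strip out part of the effect we want; the pooled comparison gives the total causal effect.
Pooled: Campaign U 19.9% vs Campaign M 31.0%; Campaign M is higher overall.

Campaign M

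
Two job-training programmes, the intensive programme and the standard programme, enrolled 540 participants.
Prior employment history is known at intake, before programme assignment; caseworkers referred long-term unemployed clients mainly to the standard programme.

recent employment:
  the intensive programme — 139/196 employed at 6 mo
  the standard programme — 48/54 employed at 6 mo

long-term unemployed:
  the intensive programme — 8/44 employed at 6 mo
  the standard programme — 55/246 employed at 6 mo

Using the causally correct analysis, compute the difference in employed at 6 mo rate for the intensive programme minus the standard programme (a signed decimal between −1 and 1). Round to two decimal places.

Nothing the programme does changes prior employment history; the imbalance is an allocation artefact. With prior employment history also predicting the outcome, the pooled figure is confounded, and the within-stratum comparison is the causal one.
Adjusting over the population distribution of prior employment history: 0.463·(0.709−0.889) + 0.537·(0.182−0.224) = -0.106.

-0.11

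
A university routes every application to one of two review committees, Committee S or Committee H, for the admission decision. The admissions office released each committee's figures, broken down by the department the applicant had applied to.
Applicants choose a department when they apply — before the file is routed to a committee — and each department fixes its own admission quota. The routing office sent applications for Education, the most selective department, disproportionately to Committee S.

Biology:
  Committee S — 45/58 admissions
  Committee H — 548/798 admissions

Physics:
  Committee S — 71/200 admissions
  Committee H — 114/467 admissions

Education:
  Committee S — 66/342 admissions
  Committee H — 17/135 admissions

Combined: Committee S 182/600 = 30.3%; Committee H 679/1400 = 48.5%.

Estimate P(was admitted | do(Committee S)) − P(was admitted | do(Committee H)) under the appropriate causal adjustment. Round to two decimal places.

+0.09

The stratified and pooled comparisons disagree (Committee S wins within each department; Committee H wins overall), so the answer turns on the causal role of department.
Nothing the review committee does changes department; the imbalance is an allocation artefact. With department also predicting the outcome, the pooled figure is confounded, and the within-stratum comparison is the causal one.
Adjusting over the population distribution of department: 0.428·(0.776−0.687) + 0.334·(0.355−0.244) + 0.238·(0.193−0.126) = +0.091.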